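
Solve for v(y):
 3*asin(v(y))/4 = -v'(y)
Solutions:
 Integral(1/asin(_y), (_y, v(y))) = C1 - 3*y/4


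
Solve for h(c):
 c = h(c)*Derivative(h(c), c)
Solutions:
 h(c) = -sqrt(C1 + c^2)
 h(c) = sqrt(C1 + c^2)


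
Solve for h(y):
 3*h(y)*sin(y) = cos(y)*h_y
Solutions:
 h(y) = C1/cos(y)^3


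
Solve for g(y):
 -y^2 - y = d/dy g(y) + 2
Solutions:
 g(y) = C1 - y^3/3 - y^2/2 - 2*y


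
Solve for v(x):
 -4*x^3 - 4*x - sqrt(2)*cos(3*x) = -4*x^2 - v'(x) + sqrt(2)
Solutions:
 v(x) = C1 + x^4 - 4*x^3/3 + 2*x^2 + sqrt(2)*x + sqrt(2)*sin(3*x)/3


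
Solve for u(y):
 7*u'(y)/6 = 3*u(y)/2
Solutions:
 u(y) = C1*exp(9*y/7)


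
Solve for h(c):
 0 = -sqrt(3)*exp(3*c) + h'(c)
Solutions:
 h(c) = C1 + sqrt(3)*exp(3*c)/3


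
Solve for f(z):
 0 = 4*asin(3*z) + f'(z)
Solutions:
 f(z) = C1 - 4*z*asin(3*z) - 4*sqrt(1 - 9*z^2)/3


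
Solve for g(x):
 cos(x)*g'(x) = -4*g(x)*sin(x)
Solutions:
 g(x) = C1*cos(x)^4


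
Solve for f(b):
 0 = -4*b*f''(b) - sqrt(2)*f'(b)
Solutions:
 f(b) = C1 + C2*b^(1 - sqrt(2)/4)


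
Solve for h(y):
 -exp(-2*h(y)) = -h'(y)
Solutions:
 h(y) = log(-sqrt(C1 + 2*y))
 h(y) = log(C1 + 2*y)/2


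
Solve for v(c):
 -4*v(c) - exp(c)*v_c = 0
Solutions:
 v(c) = C1*exp(4*exp(-c))


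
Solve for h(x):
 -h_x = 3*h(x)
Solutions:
 h(x) = C1*exp(-3*x)


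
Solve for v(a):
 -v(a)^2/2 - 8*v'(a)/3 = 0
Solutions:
 v(a) = 16/(C1 + 3*a)


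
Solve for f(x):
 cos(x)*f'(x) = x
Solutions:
 f(x) = C1 + Integral(x/cos(x), x)


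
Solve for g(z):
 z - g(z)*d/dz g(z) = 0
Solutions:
 g(z) = -sqrt(C1 + z^2)
 g(z) = sqrt(C1 + z^2)


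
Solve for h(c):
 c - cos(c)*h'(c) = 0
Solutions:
 h(c) = C1 + Integral(c/cos(c), c)


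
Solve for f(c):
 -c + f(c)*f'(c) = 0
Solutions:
 f(c) = -sqrt(C1 + c^2)
 f(c) = sqrt(C1 + c^2)


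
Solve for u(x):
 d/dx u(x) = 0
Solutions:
 u(x) = C1


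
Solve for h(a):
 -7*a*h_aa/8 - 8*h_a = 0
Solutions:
 h(a) = C1 + C2/a^(57/7)


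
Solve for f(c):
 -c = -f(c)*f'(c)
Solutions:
 f(c) = -sqrt(C1 + c^2)
 f(c) = sqrt(C1 + c^2)


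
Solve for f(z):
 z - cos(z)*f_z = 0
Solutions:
 f(z) = C1 + Integral(z/cos(z), z)


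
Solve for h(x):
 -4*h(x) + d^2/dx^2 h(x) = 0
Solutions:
 h(x) = C1*exp(-2*x) + C2*exp(2*x)


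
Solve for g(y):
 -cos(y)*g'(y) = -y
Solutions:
 g(y) = C1 + Integral(y/cos(y), y)


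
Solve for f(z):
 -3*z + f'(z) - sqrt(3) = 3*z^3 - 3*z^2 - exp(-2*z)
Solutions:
 f(z) = C1 + 3*z^4/4 - z^3 + 3*z^2/2 + sqrt(3)*z + exp(-2*z)/2


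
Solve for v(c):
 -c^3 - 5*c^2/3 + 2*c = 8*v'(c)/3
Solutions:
 v(c) = C1 - 3*c^4/32 - 5*c^3/24 + 3*c^2/8


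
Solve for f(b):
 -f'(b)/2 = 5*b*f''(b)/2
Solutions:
 f(b) = C1 + C2*b^(4/5)


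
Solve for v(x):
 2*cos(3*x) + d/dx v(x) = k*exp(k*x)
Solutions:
 v(x) = C1 + exp(k*x) - 2*sin(3*x)/3


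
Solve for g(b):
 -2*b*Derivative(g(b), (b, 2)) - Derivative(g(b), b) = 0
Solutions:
 g(b) = C1 + C2*sqrt(b)


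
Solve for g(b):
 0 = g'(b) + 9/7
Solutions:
 g(b) = C1 - 9*b/7


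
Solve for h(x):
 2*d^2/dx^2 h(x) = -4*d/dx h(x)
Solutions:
 h(x) = C1 + C2*exp(-2*x)


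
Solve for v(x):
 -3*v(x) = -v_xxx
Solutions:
 v(x) = C3*exp(3^(1/3)*x) + (C1*sin(3^(5/6)*x/2) + C2*cos(3^(5/6)*x/2))*exp(-3^(1/3)*x/2)


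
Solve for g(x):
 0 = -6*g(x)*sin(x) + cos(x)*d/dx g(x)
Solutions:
 g(x) = C1/cos(x)^6


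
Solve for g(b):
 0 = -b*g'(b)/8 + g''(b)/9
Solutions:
 g(b) = C1 + C2*erfi(3*b/4)


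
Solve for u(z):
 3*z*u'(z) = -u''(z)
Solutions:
 u(z) = C1 + C2*erf(sqrt(6)*z/2)


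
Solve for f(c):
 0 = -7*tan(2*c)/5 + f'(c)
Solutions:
 f(c) = C1 - 7*log(cos(2*c))/10


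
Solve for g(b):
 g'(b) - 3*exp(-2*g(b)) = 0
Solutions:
 g(b) = log(-sqrt(C1 + 6*b))
 g(b) = log(C1 + 6*b)/2


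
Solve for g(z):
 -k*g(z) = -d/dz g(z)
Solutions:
 g(z) = C1*exp(k*z)


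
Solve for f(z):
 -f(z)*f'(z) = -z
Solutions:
 f(z) = -sqrt(C1 + z^2)
 f(z) = sqrt(C1 + z^2)


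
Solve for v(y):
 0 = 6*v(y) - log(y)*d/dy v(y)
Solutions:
 v(y) = C1*exp(6*li(y))


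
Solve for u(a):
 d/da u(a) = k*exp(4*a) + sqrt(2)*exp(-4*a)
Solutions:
 u(a) = C1 + k*exp(4*a)/4 - sqrt(2)*exp(-4*a)/4


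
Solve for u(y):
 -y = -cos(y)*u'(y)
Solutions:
 u(y) = C1 + Integral(y/cos(y), y)


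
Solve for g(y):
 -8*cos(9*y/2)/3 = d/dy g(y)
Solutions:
 g(y) = C1 - 16*sin(9*y/2)/27


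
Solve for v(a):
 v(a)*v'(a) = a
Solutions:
 v(a) = -sqrt(C1 + a^2)
 v(a) = sqrt(C1 + a^2)


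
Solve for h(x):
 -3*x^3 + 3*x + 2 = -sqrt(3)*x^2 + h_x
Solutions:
 h(x) = C1 - 3*x^4/4 + sqrt(3)*x^3/3 + 3*x^2/2 + 2*x


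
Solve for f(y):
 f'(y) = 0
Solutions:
 f(y) = C1


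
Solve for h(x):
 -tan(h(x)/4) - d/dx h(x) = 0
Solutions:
 h(x) = -4*asin(C1*exp(-x/4)) + 4*pi
 h(x) = 4*asin(C1*exp(-x/4))


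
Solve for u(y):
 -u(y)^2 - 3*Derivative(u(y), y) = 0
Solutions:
 u(y) = 3/(C1 + y)


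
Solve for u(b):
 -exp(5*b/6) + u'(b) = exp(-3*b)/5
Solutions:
 u(b) = C1 + 6*exp(5*b/6)/5 - exp(-3*b)/15


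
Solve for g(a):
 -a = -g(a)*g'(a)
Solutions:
 g(a) = -sqrt(C1 + a^2)
 g(a) = sqrt(C1 + a^2)


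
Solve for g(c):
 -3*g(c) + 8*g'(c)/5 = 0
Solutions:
 g(c) = C1*exp(15*c/8)


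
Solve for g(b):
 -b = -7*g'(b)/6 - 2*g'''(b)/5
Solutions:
 g(b) = C1 + C2*sin(sqrt(105)*b/6) + C3*cos(sqrt(105)*b/6) + 3*b^2/7


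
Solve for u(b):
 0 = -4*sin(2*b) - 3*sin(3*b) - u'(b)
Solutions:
 u(b) = C1 + 2*cos(2*b) + cos(3*b)


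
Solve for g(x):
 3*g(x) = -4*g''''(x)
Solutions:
 g(x) = (C1*sin(3^(1/4)*x/2) + C2*cos(3^(1/4)*x/2))*exp(-3^(1/4)*x/2) + (C3*sin(3^(1/4)*x/2) + C4*cos(3^(1/4)*x/2))*exp(3^(1/4)*x/2)


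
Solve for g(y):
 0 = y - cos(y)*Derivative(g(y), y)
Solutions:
 g(y) = C1 + Integral(y/cos(y), y)


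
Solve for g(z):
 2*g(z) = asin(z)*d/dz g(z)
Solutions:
 g(z) = C1*exp(2*Integral(1/asin(z), z))


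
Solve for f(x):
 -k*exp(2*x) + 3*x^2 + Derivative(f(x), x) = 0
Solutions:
 f(x) = C1 + k*exp(2*x)/2 - x^3


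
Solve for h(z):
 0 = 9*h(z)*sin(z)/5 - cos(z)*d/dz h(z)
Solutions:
 h(z) = C1/cos(z)^(9/5)


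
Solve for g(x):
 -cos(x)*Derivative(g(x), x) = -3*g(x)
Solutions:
 g(x) = C1*(sin(x) + 1)^(3/2)/(sin(x) - 1)^(3/2)


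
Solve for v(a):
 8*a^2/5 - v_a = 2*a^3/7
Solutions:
 v(a) = C1 - a^4/14 + 8*a^3/15


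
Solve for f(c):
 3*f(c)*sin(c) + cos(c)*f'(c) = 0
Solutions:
 f(c) = C1*cos(c)^3


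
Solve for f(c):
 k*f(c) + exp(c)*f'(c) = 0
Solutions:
 f(c) = C1*exp(k*exp(-c))


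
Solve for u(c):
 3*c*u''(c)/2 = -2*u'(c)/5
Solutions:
 u(c) = C1 + C2*c^(11/15)


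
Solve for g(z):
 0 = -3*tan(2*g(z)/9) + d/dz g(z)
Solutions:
 g(z) = -9*asin(C1*exp(2*z/3))/2 + 9*pi/2
 g(z) = 9*asin(C1*exp(2*z/3))/2


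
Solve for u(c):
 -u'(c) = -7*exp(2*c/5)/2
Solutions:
 u(c) = C1 + 35*exp(2*c/5)/4


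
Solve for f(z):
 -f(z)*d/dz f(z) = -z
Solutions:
 f(z) = -sqrt(C1 + z^2)
 f(z) = sqrt(C1 + z^2)


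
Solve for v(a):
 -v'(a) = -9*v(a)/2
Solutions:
 v(a) = C1*exp(9*a/2)


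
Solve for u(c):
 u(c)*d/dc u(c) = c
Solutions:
 u(c) = -sqrt(C1 + c^2)
 u(c) = sqrt(C1 + c^2)


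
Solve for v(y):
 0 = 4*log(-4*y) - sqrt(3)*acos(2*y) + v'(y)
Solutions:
 v(y) = C1 - 4*y*log(-y) - 8*y*log(2) + 4*y + sqrt(3)*(y*acos(2*y) - sqrt(1 - 4*y^2)/2)


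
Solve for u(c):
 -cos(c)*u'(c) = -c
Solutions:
 u(c) = C1 + Integral(c/cos(c), c)


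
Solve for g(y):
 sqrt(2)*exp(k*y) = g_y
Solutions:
 g(y) = C1 + sqrt(2)*exp(k*y)/k


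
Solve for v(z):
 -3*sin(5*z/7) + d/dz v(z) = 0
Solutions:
 v(z) = C1 - 21*cos(5*z/7)/5


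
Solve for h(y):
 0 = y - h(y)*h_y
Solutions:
 h(y) = -sqrt(C1 + y^2)
 h(y) = sqrt(C1 + y^2)


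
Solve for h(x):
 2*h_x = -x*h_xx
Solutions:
 h(x) = C1 + C2/x


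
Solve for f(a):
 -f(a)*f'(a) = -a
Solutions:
 f(a) = -sqrt(C1 + a^2)
 f(a) = sqrt(C1 + a^2)


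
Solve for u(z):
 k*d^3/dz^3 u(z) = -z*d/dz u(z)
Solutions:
 u(z) = C1 + Integral(C2*airyai(z*(-1/k)^(1/3)) + C3*airybi(z*(-1/k)^(1/3)), z)


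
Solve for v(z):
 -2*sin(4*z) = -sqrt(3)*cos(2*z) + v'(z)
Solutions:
 v(z) = C1 + sqrt(3)*sin(2*z)/2 + cos(4*z)/2


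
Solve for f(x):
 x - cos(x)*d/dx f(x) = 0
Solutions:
 f(x) = C1 + Integral(x/cos(x), x)


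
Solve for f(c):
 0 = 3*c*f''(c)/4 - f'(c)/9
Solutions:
 f(c) = C1 + C2*c^(31/27)


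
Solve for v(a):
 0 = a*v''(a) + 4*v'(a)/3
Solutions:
 v(a) = C1 + C2/a^(1/3)


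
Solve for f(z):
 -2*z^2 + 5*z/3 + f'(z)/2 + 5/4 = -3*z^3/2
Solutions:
 f(z) = C1 - 3*z^4/4 + 4*z^3/3 - 5*z^2/3 - 5*z/2


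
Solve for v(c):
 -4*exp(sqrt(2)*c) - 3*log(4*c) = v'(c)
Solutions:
 v(c) = C1 - 3*c*log(c) + 3*c*(1 - 2*log(2)) - 2*sqrt(2)*exp(sqrt(2)*c)


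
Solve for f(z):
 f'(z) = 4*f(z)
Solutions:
 f(z) = C1*exp(4*z)


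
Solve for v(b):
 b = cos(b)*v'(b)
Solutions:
 v(b) = C1 + Integral(b/cos(b), b)


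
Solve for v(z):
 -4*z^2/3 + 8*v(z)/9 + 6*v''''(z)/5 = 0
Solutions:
 v(z) = 3*z^2/2 + (C1*sin(15^(1/4)*z/3) + C2*cos(15^(1/4)*z/3))*exp(-15^(1/4)*z/3) + (C3*sin(15^(1/4)*z/3) + C4*cos(15^(1/4)*z/3))*exp(15^(1/4)*z/3)


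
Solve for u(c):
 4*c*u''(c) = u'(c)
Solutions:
 u(c) = C1 + C2*c^(5/4)


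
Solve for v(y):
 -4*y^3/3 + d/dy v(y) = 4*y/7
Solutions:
 v(y) = C1 + y^4/3 + 2*y^2/7


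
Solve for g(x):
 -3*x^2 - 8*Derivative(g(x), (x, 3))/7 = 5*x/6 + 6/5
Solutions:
 g(x) = C1 + C2*x + C3*x^2 - 7*x^5/160 - 35*x^4/1152 - 7*x^3/40


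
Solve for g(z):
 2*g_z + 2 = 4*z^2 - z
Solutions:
 g(z) = C1 + 2*z^3/3 - z^2/4 - z


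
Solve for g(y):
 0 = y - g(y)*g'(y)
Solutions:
 g(y) = -sqrt(C1 + y^2)
 g(y) = sqrt(C1 + y^2)


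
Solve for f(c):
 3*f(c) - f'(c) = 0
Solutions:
 f(c) = C1*exp(3*c)


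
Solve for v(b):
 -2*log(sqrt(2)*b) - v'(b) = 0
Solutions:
 v(b) = C1 - 2*b*log(b) - b*log(2) + 2*b


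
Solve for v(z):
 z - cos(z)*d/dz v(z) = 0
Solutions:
 v(z) = C1 + Integral(z/cos(z), z)


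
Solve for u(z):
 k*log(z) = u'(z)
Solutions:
 u(z) = C1 + k*z*log(z) - k*z


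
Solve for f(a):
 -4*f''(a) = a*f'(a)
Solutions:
 f(a) = C1 + C2*erf(sqrt(2)*a/4)


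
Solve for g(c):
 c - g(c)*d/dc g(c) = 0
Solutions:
 g(c) = -sqrt(C1 + c^2)
 g(c) = sqrt(C1 + c^2)


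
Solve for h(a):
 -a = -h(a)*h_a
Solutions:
 h(a) = -sqrt(C1 + a^2)
 h(a) = sqrt(C1 + a^2)


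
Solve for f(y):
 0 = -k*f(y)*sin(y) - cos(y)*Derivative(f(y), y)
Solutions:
 f(y) = C1*exp(k*log(cos(y)))


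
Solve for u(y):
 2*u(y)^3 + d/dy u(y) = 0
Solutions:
 u(y) = -sqrt(2)*sqrt(-1/(C1 - 2*y))/2
 u(y) = sqrt(2)*sqrt(-1/(C1 - 2*y))/2


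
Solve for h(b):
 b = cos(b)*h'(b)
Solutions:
 h(b) = C1 + Integral(b/cos(b), b)


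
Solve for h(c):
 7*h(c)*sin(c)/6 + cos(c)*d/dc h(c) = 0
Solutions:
 h(c) = C1*cos(c)^(7/6)


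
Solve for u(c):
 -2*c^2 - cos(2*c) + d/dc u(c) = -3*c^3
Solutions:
 u(c) = C1 - 3*c^4/4 + 2*c^3/3 + sin(2*c)/2


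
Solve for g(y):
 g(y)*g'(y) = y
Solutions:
 g(y) = -sqrt(C1 + y^2)
 g(y) = sqrt(C1 + y^2)


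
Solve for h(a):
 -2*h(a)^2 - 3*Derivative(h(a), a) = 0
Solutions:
 h(a) = 3/(C1 + 2*a)


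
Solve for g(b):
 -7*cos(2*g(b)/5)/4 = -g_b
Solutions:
 -7*b/4 - 5*log(sin(2*g(b)/5) - 1)/4 + 5*log(sin(2*g(b)/5) + 1)/4 = C1


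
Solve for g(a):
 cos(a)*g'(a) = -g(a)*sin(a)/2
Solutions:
 g(a) = C1*sqrt(cos(a))


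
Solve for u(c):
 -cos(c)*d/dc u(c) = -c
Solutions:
 u(c) = C1 + Integral(c/cos(c), c)


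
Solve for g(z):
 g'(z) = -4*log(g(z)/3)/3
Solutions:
 -3*Integral(1/(-log(_y) + log(3)), (_y, g(z)))/4 = C1 - z


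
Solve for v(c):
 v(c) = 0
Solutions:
 v(c) = 0


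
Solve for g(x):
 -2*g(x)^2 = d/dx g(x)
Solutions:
 g(x) = 1/(C1 + 2*x)


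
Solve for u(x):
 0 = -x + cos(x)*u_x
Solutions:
 u(x) = C1 + Integral(x/cos(x), x)


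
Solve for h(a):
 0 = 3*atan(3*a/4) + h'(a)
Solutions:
 h(a) = C1 - 3*a*atan(3*a/4) + 2*log(9*a^2 + 16)


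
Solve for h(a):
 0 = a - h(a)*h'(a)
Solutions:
 h(a) = -sqrt(C1 + a^2)
 h(a) = sqrt(C1 + a^2)


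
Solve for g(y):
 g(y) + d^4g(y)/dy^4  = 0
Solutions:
 g(y) = (C1*sin(sqrt(2)*y/2) + C2*cos(sqrt(2)*y/2))*exp(-sqrt(2)*y/2) + (C3*sin(sqrt(2)*y/2) + C4*cos(sqrt(2)*y/2))*exp(sqrt(2)*y/2)


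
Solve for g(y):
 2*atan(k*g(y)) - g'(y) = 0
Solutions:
 Integral(1/atan(_y*k), (_y, g(y))) = C1 + 2*y


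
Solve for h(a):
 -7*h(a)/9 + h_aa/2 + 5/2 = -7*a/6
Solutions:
 h(a) = C1*exp(-sqrt(14)*a/3) + C2*exp(sqrt(14)*a/3) + 3*a/2 + 45/14


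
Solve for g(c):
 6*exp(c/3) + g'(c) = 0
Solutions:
 g(c) = C1 - 18*exp(c/3)


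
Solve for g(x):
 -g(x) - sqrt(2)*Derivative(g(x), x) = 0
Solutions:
 g(x) = C1*exp(-sqrt(2)*x/2)


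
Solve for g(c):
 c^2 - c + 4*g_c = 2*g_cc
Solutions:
 g(c) = C1 + C2*exp(2*c) - c^3/12


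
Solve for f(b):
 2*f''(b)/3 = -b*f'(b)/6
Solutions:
 f(b) = C1 + C2*erf(sqrt(2)*b/4)


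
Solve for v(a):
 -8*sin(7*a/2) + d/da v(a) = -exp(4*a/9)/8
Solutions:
 v(a) = C1 - 9*exp(4*a/9)/32 - 16*cos(7*a/2)/7


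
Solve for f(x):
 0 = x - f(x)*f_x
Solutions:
 f(x) = -sqrt(C1 + x^2)
 f(x) = sqrt(C1 + x^2)


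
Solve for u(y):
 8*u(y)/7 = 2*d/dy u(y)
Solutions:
 u(y) = C1*exp(4*y/7)


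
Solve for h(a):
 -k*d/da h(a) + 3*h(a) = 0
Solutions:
 h(a) = C1*exp(3*a/k)


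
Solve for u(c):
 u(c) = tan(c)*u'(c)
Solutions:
 u(c) = C1*sin(c)


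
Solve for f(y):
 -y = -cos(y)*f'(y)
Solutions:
 f(y) = C1 + Integral(y/cos(y), y)


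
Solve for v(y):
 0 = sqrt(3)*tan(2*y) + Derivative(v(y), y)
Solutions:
 v(y) = C1 + sqrt(3)*log(cos(2*y))/2


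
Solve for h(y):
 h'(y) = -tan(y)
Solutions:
 h(y) = C1 + log(cos(y))


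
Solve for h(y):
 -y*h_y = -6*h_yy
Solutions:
 h(y) = C1 + C2*erfi(sqrt(3)*y/6)


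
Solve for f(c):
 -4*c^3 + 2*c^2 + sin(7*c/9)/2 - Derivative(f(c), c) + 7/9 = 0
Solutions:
 f(c) = C1 - c^4 + 2*c^3/3 + 7*c/9 - 9*cos(7*c/9)/14


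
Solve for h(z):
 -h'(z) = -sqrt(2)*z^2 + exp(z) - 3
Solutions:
 h(z) = C1 + sqrt(2)*z^3/3 + 3*z - exp(z)


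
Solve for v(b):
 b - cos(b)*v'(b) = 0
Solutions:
 v(b) = C1 + Integral(b/cos(b), b)


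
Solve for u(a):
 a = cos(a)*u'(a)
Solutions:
 u(a) = C1 + Integral(a/cos(a), a)


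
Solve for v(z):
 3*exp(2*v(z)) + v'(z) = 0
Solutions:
 v(z) = log(-sqrt(-1/(C1 - 3*z))) - log(2)/2
 v(z) = log(-1/(C1 - 3*z))/2 - log(2)/2


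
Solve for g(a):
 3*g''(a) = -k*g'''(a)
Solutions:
 g(a) = C1 + C2*a + C3*exp(-3*a/k)


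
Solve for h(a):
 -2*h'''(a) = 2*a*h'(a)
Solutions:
 h(a) = C1 + Integral(C2*airyai(-a) + C3*airybi(-a), a)


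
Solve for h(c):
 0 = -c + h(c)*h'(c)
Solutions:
 h(c) = -sqrt(C1 + c^2)
 h(c) = sqrt(C1 + c^2)


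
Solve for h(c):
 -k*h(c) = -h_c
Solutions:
 h(c) = C1*exp(c*k)


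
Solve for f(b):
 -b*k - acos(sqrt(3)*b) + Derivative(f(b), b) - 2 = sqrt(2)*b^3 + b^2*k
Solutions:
 f(b) = C1 + sqrt(2)*b^4/4 + b^3*k/3 + b^2*k/2 + b*acos(sqrt(3)*b) + 2*b - sqrt(3)*sqrt(1 - 3*b^2)/3


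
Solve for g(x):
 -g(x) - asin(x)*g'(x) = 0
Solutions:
 g(x) = C1*exp(-Integral(1/asin(x), x))


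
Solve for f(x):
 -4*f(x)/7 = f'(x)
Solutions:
 f(x) = C1*exp(-4*x/7)


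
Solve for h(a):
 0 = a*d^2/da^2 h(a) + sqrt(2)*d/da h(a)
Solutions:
 h(a) = C1 + C2*a^(1 - sqrt(2))


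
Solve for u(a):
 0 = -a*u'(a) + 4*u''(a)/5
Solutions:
 u(a) = C1 + C2*erfi(sqrt(10)*a/4)


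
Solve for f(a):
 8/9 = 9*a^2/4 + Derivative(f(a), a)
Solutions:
 f(a) = C1 - 3*a^3/4 + 8*a/9


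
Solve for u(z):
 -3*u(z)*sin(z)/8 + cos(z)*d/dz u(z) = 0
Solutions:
 u(z) = C1/cos(z)^(3/8)


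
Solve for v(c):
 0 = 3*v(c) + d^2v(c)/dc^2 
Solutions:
 v(c) = C1*sin(sqrt(3)*c) + C2*cos(sqrt(3)*c)


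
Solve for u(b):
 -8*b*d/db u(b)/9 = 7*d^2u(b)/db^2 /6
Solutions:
 u(b) = C1 + C2*erf(2*sqrt(42)*b/21)


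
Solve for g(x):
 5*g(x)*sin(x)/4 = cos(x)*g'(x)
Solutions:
 g(x) = C1/cos(x)^(5/4)


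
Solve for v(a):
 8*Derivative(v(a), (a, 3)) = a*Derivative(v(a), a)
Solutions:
 v(a) = C1 + Integral(C2*airyai(a/2) + C3*airybi(a/2), a)


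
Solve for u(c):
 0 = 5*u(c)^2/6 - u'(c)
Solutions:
 u(c) = -6/(C1 + 5*c)


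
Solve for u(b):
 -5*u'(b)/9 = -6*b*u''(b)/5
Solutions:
 u(b) = C1 + C2*b^(79/54)


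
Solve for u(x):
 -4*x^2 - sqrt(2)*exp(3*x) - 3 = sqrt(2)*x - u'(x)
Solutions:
 u(x) = C1 + 4*x^3/3 + sqrt(2)*x^2/2 + 3*x + sqrt(2)*exp(3*x)/3


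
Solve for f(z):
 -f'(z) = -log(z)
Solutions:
 f(z) = C1 + z*log(z) - z


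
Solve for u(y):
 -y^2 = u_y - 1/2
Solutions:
 u(y) = C1 - y^3/3 + y/2


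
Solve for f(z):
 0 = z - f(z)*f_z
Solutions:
 f(z) = -sqrt(C1 + z^2)
 f(z) = sqrt(C1 + z^2)


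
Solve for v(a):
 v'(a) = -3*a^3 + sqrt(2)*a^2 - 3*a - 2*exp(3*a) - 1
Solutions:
 v(a) = C1 - 3*a^4/4 + sqrt(2)*a^3/3 - 3*a^2/2 - a - 2*exp(3*a)/3


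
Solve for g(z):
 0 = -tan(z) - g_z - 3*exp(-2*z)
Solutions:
 g(z) = C1 - log(tan(z)^2 + 1)/2 + 3*exp(-2*z)/2


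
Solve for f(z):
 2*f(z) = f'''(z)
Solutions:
 f(z) = C3*exp(2^(1/3)*z) + (C1*sin(2^(1/3)*sqrt(3)*z/2) + C2*cos(2^(1/3)*sqrt(3)*z/2))*exp(-2^(1/3)*z/2)


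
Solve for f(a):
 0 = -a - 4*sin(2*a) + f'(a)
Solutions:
 f(a) = C1 + a^2/2 - 2*cos(2*a)


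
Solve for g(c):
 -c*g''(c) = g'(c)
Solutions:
 g(c) = C1 + C2*log(c)


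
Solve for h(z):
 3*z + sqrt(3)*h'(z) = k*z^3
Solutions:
 h(z) = C1 + sqrt(3)*k*z^4/12 - sqrt(3)*z^2/2


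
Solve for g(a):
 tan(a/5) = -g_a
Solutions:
 g(a) = C1 + 5*log(cos(a/5))


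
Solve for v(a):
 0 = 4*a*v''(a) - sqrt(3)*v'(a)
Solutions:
 v(a) = C1 + C2*a^(sqrt(3)/4 + 1)


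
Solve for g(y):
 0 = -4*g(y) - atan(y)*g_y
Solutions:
 g(y) = C1*exp(-4*Integral(1/atan(y), y))


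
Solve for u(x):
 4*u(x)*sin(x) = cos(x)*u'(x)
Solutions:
 u(x) = C1/cos(x)^4


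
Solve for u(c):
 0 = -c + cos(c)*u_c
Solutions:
 u(c) = C1 + Integral(c/cos(c), c)


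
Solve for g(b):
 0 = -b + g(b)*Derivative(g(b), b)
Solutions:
 g(b) = -sqrt(C1 + b^2)
 g(b) = sqrt(C1 + b^2)


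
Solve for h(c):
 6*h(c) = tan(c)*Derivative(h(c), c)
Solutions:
 h(c) = C1*sin(c)^6


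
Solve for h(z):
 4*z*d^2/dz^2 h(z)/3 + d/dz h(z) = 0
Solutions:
 h(z) = C1 + C2*z^(1/4)


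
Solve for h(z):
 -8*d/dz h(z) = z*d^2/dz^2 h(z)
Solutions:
 h(z) = C1 + C2/z^7


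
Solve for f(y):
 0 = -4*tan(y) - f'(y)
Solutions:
 f(y) = C1 + 4*log(cos(y))


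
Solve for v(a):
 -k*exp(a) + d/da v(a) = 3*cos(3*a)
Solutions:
 v(a) = C1 + k*exp(a) + sin(3*a)


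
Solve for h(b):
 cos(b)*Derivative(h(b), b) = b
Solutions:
 h(b) = C1 + Integral(b/cos(b), b)


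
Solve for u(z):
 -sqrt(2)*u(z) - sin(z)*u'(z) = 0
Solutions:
 u(z) = C1*(cos(z) + 1)^(sqrt(2)/2)/(cos(z) - 1)^(sqrt(2)/2)


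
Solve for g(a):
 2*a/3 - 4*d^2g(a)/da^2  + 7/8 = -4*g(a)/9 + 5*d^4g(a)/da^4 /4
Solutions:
 g(a) = C1*exp(-2*sqrt(15)*a*sqrt(-6 + sqrt(41))/15) + C2*exp(2*sqrt(15)*a*sqrt(-6 + sqrt(41))/15) + C3*sin(2*sqrt(15)*a*sqrt(6 + sqrt(41))/15) + C4*cos(2*sqrt(15)*a*sqrt(6 + sqrt(41))/15) - 3*a/2 - 63/32


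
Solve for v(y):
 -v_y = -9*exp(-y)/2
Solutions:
 v(y) = C1 - 9*exp(-y)/2


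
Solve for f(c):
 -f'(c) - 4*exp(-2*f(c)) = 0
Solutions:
 f(c) = log(-sqrt(C1 - 8*c))
 f(c) = log(C1 - 8*c)/2


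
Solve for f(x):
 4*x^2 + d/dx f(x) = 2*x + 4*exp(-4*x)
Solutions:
 f(x) = C1 - 4*x^3/3 + x^2 - exp(-4*x)


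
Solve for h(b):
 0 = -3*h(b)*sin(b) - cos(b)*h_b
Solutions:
 h(b) = C1*cos(b)^3


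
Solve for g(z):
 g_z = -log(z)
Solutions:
 g(z) = C1 - z*log(z) + z


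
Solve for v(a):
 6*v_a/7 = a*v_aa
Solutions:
 v(a) = C1 + C2*a^(13/7)


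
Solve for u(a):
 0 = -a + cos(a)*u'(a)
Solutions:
 u(a) = C1 + Integral(a/cos(a), a)


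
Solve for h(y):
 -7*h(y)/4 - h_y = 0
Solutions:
 h(y) = C1*exp(-7*y/4)


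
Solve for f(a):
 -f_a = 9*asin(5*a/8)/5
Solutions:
 f(a) = C1 - 9*a*asin(5*a/8)/5 - 9*sqrt(64 - 25*a^2)/25


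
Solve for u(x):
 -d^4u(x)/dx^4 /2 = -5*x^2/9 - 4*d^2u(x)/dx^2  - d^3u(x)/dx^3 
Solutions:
 u(x) = C1 + C2*x + C3*exp(-2*x) + C4*exp(4*x) - 5*x^4/432 + 5*x^3/432 - 5*x^2/192


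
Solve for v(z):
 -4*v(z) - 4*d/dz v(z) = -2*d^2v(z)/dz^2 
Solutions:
 v(z) = C1*exp(z*(1 - sqrt(3))) + C2*exp(z*(1 + sqrt(3)))


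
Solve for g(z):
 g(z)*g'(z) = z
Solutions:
 g(z) = -sqrt(C1 + z^2)
 g(z) = sqrt(C1 + z^2)


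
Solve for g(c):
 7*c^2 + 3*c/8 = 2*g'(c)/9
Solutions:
 g(c) = C1 + 21*c^3/2 + 27*c^2/32


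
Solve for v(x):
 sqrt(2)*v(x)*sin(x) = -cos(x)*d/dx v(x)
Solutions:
 v(x) = C1*cos(x)^(sqrt(2))


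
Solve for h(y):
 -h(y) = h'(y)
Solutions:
 h(y) = C1*exp(-y)


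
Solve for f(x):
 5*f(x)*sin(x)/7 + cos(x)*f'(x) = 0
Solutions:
 f(x) = C1*cos(x)^(5/7)


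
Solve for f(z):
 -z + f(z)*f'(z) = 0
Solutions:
 f(z) = -sqrt(C1 + z^2)
 f(z) = sqrt(C1 + z^2)


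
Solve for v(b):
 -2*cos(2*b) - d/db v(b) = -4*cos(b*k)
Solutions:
 v(b) = C1 - sin(2*b) + 4*sin(b*k)/k


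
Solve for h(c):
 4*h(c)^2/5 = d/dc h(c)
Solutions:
 h(c) = -5/(C1 + 4*c)


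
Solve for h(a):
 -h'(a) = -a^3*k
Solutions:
 h(a) = C1 + a^4*k/4


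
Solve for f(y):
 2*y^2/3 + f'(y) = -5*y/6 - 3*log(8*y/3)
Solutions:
 f(y) = C1 - 2*y^3/9 - 5*y^2/12 - 3*y*log(y) - 9*y*log(2) + 3*y + 3*y*log(3)


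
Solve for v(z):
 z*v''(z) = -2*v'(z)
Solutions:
 v(z) = C1 + C2/z


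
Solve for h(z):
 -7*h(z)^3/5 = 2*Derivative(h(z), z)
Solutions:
 h(z) = -sqrt(5)*sqrt(-1/(C1 - 7*z))
 h(z) = sqrt(5)*sqrt(-1/(C1 - 7*z))


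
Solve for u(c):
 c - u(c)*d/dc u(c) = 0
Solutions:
 u(c) = -sqrt(C1 + c^2)
 u(c) = sqrt(C1 + c^2)


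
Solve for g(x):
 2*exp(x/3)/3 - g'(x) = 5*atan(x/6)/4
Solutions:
 g(x) = C1 - 5*x*atan(x/6)/4 + 2*exp(x/3) + 15*log(x^2 + 36)/4


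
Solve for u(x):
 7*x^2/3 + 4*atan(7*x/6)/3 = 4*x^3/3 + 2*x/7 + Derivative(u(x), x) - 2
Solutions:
 u(x) = C1 - x^4/3 + 7*x^3/9 - x^2/7 + 4*x*atan(7*x/6)/3 + 2*x - 4*log(49*x^2 + 36)/7


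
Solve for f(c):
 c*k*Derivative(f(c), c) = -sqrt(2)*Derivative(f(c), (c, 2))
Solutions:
 f(c) = Piecewise((-2^(3/4)*sqrt(pi)*C1*erf(2^(1/4)*c*sqrt(k)/2)/(2*sqrt(k)) - C2, (k > 0) | (k < 0)), (-C1*c - C2, True))


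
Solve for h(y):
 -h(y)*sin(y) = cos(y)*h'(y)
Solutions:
 h(y) = C1*cos(y)


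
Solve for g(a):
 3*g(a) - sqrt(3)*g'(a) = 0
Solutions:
 g(a) = C1*exp(sqrt(3)*a)


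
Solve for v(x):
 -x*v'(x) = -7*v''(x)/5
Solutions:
 v(x) = C1 + C2*erfi(sqrt(70)*x/14)


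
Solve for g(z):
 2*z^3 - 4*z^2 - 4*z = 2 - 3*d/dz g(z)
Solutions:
 g(z) = C1 - z^4/6 + 4*z^3/9 + 2*z^2/3 + 2*z/3


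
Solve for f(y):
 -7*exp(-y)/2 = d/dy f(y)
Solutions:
 f(y) = C1 + 7*exp(-y)/2


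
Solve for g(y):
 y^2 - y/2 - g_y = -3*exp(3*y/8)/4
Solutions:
 g(y) = C1 + y^3/3 - y^2/4 + 2*exp(3*y/8)


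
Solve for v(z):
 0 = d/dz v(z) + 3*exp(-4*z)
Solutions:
 v(z) = C1 + 3*exp(-4*z)/4


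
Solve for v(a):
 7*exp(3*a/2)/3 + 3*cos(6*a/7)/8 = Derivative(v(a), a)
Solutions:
 v(a) = C1 + 14*exp(3*a/2)/9 + 7*sin(6*a/7)/16


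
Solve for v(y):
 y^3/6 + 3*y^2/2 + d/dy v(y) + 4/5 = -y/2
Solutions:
 v(y) = C1 - y^4/24 - y^3/2 - y^2/4 - 4*y/5


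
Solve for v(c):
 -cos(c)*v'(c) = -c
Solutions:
 v(c) = C1 + Integral(c/cos(c), c)


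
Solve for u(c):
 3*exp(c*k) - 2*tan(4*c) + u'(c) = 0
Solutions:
 u(c) = C1 - 3*Piecewise((exp(c*k)/k, Ne(k, 0)), (c, True)) - log(cos(4*c))/2


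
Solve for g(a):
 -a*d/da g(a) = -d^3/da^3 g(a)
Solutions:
 g(a) = C1 + Integral(C2*airyai(a) + C3*airybi(a), a)


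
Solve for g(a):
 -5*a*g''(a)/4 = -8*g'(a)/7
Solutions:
 g(a) = C1 + C2*a^(67/35)


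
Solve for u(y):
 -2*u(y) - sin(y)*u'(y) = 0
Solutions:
 u(y) = C1*(cos(y) + 1)/(cos(y) - 1)


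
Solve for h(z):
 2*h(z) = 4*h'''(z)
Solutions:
 h(z) = C3*exp(2^(2/3)*z/2) + (C1*sin(2^(2/3)*sqrt(3)*z/4) + C2*cos(2^(2/3)*sqrt(3)*z/4))*exp(-2^(2/3)*z/4)


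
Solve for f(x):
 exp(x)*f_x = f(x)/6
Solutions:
 f(x) = C1*exp(-exp(-x)/6)


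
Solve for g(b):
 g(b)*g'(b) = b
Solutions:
 g(b) = -sqrt(C1 + b^2)
 g(b) = sqrt(C1 + b^2)


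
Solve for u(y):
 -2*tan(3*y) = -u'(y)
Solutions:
 u(y) = C1 - 2*log(cos(3*y))/3


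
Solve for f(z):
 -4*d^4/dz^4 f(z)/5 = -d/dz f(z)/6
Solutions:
 f(z) = C1 + C4*exp(3^(2/3)*5^(1/3)*z/6) + (C2*sin(3^(1/6)*5^(1/3)*z/4) + C3*cos(3^(1/6)*5^(1/3)*z/4))*exp(-3^(2/3)*5^(1/3)*z/12)


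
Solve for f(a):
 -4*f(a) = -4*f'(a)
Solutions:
 f(a) = C1*exp(a)


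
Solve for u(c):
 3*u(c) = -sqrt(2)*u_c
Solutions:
 u(c) = C1*exp(-3*sqrt(2)*c/2)


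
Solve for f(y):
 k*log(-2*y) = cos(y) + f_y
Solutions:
 f(y) = C1 + k*y*(log(-y) - 1) + k*y*log(2) - sin(y)


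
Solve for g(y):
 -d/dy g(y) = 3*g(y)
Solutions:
 g(y) = C1*exp(-3*y)


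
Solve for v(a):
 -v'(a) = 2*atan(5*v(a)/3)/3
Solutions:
 Integral(1/atan(5*_y/3), (_y, v(a))) = C1 - 2*a/3


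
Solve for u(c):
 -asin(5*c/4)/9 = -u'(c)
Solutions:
 u(c) = C1 + c*asin(5*c/4)/9 + sqrt(16 - 25*c^2)/45


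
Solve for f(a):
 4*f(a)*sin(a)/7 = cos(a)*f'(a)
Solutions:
 f(a) = C1/cos(a)^(4/7)


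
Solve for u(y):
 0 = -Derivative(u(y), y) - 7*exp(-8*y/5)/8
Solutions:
 u(y) = C1 + 35*exp(-8*y/5)/64


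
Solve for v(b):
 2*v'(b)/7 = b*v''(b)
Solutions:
 v(b) = C1 + C2*b^(9/7)


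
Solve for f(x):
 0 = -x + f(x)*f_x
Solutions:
 f(x) = -sqrt(C1 + x^2)
 f(x) = sqrt(C1 + x^2)


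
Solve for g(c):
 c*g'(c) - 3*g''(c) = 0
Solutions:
 g(c) = C1 + C2*erfi(sqrt(6)*c/6)


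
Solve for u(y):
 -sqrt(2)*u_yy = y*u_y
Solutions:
 u(y) = C1 + C2*erf(2^(1/4)*y/2)


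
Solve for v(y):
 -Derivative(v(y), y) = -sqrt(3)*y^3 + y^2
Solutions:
 v(y) = C1 + sqrt(3)*y^4/4 - y^3/3


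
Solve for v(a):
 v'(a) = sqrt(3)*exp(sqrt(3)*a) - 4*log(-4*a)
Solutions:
 v(a) = C1 - 4*a*log(-a) + 4*a*(1 - 2*log(2)) + exp(sqrt(3)*a)


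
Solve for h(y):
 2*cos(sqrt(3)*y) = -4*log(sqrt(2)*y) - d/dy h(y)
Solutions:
 h(y) = C1 - 4*y*log(y) - 2*y*log(2) + 4*y - 2*sqrt(3)*sin(sqrt(3)*y)/3


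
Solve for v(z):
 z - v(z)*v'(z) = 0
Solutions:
 v(z) = -sqrt(C1 + z^2)
 v(z) = sqrt(C1 + z^2)


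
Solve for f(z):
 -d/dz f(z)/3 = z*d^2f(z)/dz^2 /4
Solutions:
 f(z) = C1 + C2/z^(1/3)


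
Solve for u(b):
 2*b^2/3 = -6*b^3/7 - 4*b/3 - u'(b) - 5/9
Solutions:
 u(b) = C1 - 3*b^4/14 - 2*b^3/9 - 2*b^2/3 - 5*b/9


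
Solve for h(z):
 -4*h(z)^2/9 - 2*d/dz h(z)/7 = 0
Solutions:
 h(z) = 9/(C1 + 14*z)


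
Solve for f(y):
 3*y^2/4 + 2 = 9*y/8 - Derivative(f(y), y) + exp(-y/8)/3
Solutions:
 f(y) = C1 - y^3/4 + 9*y^2/16 - 2*y - 8*exp(-y/8)/3


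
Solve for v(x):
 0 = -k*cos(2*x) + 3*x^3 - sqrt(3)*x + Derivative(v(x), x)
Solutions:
 v(x) = C1 + k*sin(2*x)/2 - 3*x^4/4 + sqrt(3)*x^2/2


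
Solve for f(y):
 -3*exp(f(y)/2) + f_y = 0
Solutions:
 f(y) = 2*log(-1/(C1 + 3*y)) + 2*log(2)


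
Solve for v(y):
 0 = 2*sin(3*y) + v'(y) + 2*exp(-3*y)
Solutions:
 v(y) = C1 + 2*cos(3*y)/3 + 2*exp(-3*y)/3


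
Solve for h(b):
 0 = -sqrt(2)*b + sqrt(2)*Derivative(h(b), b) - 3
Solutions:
 h(b) = C1 + b^2/2 + 3*sqrt(2)*b/2


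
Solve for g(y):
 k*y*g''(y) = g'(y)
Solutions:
 g(y) = C1 + y^(((re(k) + 1)*re(k) + im(k)^2)/(re(k)^2 + im(k)^2))*(C2*sin(log(y)*Abs(im(k))/(re(k)^2 + im(k)^2)) + C3*cos(log(y)*im(k)/(re(k)^2 + im(k)^2)))


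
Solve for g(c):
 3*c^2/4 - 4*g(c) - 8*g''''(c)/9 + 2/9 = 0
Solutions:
 g(c) = 3*c^2/16 + (C1*sin(2^(1/4)*sqrt(3)*c/2) + C2*cos(2^(1/4)*sqrt(3)*c/2))*exp(-2^(1/4)*sqrt(3)*c/2) + (C3*sin(2^(1/4)*sqrt(3)*c/2) + C4*cos(2^(1/4)*sqrt(3)*c/2))*exp(2^(1/4)*sqrt(3)*c/2) + 1/18


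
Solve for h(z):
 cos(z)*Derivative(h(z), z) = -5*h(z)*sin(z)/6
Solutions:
 h(z) = C1*cos(z)^(5/6)


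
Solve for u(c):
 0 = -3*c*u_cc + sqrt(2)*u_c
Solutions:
 u(c) = C1 + C2*c^(sqrt(2)/3 + 1)


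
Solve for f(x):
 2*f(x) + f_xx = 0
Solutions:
 f(x) = C1*sin(sqrt(2)*x) + C2*cos(sqrt(2)*x)


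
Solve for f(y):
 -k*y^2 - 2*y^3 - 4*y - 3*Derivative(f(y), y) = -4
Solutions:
 f(y) = C1 - k*y^3/9 - y^4/6 - 2*y^2/3 + 4*y/3


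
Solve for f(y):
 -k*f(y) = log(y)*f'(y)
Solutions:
 f(y) = C1*exp(-k*li(y))


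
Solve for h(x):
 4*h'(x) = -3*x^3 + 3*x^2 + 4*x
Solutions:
 h(x) = C1 - 3*x^4/16 + x^3/4 + x^2/2


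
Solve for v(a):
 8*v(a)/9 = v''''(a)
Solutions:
 v(a) = C1*exp(-2^(3/4)*sqrt(3)*a/3) + C2*exp(2^(3/4)*sqrt(3)*a/3) + C3*sin(2^(3/4)*sqrt(3)*a/3) + C4*cos(2^(3/4)*sqrt(3)*a/3)


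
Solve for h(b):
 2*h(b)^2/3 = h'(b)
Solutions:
 h(b) = -3/(C1 + 2*b)


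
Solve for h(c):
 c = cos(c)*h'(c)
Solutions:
 h(c) = C1 + Integral(c/cos(c), c)


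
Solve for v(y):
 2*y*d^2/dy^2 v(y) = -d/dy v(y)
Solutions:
 v(y) = C1 + C2*sqrt(y)


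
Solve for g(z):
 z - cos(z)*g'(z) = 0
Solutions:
 g(z) = C1 + Integral(z/cos(z), z)


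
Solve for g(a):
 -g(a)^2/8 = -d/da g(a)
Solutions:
 g(a) = -8/(C1 + a)


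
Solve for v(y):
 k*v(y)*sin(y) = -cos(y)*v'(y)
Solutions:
 v(y) = C1*exp(k*log(cos(y)))


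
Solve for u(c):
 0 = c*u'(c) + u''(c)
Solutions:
 u(c) = C1 + C2*erf(sqrt(2)*c/2)


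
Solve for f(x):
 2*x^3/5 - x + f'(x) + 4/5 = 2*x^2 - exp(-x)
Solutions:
 f(x) = C1 - x^4/10 + 2*x^3/3 + x^2/2 - 4*x/5 + exp(-x)


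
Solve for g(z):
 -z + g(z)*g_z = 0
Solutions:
 g(z) = -sqrt(C1 + z^2)
 g(z) = sqrt(C1 + z^2)


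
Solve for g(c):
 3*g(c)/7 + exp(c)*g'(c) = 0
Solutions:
 g(c) = C1*exp(3*exp(-c)/7)


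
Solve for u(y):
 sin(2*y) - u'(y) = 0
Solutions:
 u(y) = C1 - cos(2*y)/2


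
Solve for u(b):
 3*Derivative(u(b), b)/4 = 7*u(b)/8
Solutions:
 u(b) = C1*exp(7*b/6)


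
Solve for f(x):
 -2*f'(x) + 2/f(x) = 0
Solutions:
 f(x) = -sqrt(C1 + 2*x)
 f(x) = sqrt(C1 + 2*x)


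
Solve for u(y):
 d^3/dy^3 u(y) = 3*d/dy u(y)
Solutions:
 u(y) = C1 + C2*exp(-sqrt(3)*y) + C3*exp(sqrt(3)*y)


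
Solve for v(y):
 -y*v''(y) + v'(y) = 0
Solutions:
 v(y) = C1 + C2*y^2


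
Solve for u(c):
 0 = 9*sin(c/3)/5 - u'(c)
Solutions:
 u(c) = C1 - 27*cos(c/3)/5


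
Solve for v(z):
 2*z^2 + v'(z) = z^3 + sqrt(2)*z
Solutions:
 v(z) = C1 + z^4/4 - 2*z^3/3 + sqrt(2)*z^2/2


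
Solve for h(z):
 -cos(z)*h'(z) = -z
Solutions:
 h(z) = C1 + Integral(z/cos(z), z)


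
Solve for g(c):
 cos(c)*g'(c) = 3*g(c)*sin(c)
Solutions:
 g(c) = C1/cos(c)^3


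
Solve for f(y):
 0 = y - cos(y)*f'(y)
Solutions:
 f(y) = C1 + Integral(y/cos(y), y)


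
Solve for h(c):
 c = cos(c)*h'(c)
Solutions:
 h(c) = C1 + Integral(c/cos(c), c)


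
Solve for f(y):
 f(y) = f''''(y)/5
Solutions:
 f(y) = C1*exp(-5^(1/4)*y) + C2*exp(5^(1/4)*y) + C3*sin(5^(1/4)*y) + C4*cos(5^(1/4)*y)


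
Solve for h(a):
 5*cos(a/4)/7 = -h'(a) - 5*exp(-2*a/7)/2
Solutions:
 h(a) = C1 - 20*sin(a/4)/7 + 35*exp(-2*a/7)/4


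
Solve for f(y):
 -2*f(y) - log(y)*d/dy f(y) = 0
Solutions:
 f(y) = C1*exp(-2*li(y))


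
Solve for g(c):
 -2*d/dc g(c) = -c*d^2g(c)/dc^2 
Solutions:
 g(c) = C1 + C2*c^3


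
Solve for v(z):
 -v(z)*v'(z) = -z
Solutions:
 v(z) = -sqrt(C1 + z^2)
 v(z) = sqrt(C1 + z^2)


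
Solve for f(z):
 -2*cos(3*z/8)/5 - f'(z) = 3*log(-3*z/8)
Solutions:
 f(z) = C1 - 3*z*log(-z) - 3*z*log(3) + 3*z + 9*z*log(2) - 16*sin(3*z/8)/15


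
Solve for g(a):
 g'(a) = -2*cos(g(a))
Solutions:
 g(a) = pi - asin((C1 + exp(4*a))/(C1 - exp(4*a)))
 g(a) = asin((C1 + exp(4*a))/(C1 - exp(4*a)))


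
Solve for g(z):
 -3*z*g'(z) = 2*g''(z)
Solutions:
 g(z) = C1 + C2*erf(sqrt(3)*z/2)


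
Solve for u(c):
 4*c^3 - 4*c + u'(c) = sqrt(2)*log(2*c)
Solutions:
 u(c) = C1 - c^4 + 2*c^2 + sqrt(2)*c*log(c) - sqrt(2)*c + sqrt(2)*c*log(2)


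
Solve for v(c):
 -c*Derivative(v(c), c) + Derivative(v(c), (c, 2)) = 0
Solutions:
 v(c) = C1 + C2*erfi(sqrt(2)*c/2)


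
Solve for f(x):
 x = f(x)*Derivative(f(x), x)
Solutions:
 f(x) = -sqrt(C1 + x^2)
 f(x) = sqrt(C1 + x^2)


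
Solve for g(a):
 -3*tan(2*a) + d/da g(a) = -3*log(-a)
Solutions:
 g(a) = C1 - 3*a*log(-a) + 3*a - 3*log(cos(2*a))/2


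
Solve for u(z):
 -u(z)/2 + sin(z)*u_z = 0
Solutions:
 u(z) = C1*(cos(z) - 1)^(1/4)/(cos(z) + 1)^(1/4)


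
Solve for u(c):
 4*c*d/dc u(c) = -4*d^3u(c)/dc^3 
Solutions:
 u(c) = C1 + Integral(C2*airyai(-c) + C3*airybi(-c), c)


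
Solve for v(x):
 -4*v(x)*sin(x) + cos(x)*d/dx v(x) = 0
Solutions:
 v(x) = C1/cos(x)^4


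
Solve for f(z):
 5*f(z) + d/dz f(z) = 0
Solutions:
 f(z) = C1*exp(-5*z)


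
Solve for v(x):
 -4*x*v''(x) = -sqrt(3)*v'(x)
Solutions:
 v(x) = C1 + C2*x^(sqrt(3)/4 + 1)


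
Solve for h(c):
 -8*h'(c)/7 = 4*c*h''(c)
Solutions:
 h(c) = C1 + C2*c^(5/7)


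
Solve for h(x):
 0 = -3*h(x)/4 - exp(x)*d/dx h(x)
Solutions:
 h(x) = C1*exp(3*exp(-x)/4)


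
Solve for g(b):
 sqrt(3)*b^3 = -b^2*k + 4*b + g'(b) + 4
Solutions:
 g(b) = C1 + sqrt(3)*b^4/4 + b^3*k/3 - 2*b^2 - 4*b


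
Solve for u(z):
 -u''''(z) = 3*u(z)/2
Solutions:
 u(z) = (C1*sin(6^(1/4)*z/2) + C2*cos(6^(1/4)*z/2))*exp(-6^(1/4)*z/2) + (C3*sin(6^(1/4)*z/2) + C4*cos(6^(1/4)*z/2))*exp(6^(1/4)*z/2)


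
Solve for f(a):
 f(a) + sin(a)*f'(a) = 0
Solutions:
 f(a) = C1*sqrt(cos(a) + 1)/sqrt(cos(a) - 1)


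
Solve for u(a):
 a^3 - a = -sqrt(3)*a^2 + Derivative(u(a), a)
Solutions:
 u(a) = C1 + a^4/4 + sqrt(3)*a^3/3 - a^2/2


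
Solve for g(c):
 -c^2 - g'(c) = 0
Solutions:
 g(c) = C1 - c^3/3


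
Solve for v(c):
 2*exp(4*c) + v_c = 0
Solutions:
 v(c) = C1 - exp(4*c)/2


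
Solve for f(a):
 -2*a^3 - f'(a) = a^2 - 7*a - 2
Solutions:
 f(a) = C1 - a^4/2 - a^3/3 + 7*a^2/2 + 2*a


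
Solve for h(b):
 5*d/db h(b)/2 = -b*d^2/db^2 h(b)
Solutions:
 h(b) = C1 + C2/b^(3/2)


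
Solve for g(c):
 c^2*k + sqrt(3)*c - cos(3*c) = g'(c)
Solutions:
 g(c) = C1 + c^3*k/3 + sqrt(3)*c^2/2 - sin(3*c)/3


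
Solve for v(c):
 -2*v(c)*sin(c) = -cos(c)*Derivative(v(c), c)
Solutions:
 v(c) = C1/cos(c)^2


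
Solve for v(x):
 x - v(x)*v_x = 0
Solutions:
 v(x) = -sqrt(C1 + x^2)
 v(x) = sqrt(C1 + x^2)


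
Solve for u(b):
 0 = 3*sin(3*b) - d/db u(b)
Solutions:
 u(b) = C1 - cos(3*b)


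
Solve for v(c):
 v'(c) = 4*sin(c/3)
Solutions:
 v(c) = C1 - 12*cos(c/3)


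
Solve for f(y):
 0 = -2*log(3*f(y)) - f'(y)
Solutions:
 Integral(1/(log(_y) + log(3)), (_y, f(y)))/2 = C1 - y


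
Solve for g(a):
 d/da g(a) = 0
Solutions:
 g(a) = C1


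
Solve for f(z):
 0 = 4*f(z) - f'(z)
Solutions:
 f(z) = C1*exp(4*z)


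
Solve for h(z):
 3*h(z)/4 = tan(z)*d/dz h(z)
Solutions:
 h(z) = C1*sin(z)^(3/4)


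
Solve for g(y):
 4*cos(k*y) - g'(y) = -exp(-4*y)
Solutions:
 g(y) = C1 - exp(-4*y)/4 + 4*sin(k*y)/k


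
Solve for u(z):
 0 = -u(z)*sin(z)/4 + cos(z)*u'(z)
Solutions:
 u(z) = C1/cos(z)^(1/4)


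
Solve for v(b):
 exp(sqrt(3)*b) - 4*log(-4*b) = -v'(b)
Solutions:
 v(b) = C1 + 4*b*log(-b) + 4*b*(-1 + 2*log(2)) - sqrt(3)*exp(sqrt(3)*b)/3


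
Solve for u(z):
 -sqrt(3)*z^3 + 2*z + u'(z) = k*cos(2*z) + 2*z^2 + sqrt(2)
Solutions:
 u(z) = C1 + k*sin(2*z)/2 + sqrt(3)*z^4/4 + 2*z^3/3 - z^2 + sqrt(2)*z


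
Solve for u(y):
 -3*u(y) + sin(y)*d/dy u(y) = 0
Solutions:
 u(y) = C1*(cos(y) - 1)^(3/2)/(cos(y) + 1)^(3/2)


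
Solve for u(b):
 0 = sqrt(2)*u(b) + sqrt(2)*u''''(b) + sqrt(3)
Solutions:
 u(b) = (C1*sin(sqrt(2)*b/2) + C2*cos(sqrt(2)*b/2))*exp(-sqrt(2)*b/2) + (C3*sin(sqrt(2)*b/2) + C4*cos(sqrt(2)*b/2))*exp(sqrt(2)*b/2) - sqrt(6)/2


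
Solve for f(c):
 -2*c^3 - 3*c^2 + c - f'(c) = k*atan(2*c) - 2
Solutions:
 f(c) = C1 - c^4/2 - c^3 + c^2/2 + 2*c - k*(c*atan(2*c) - log(4*c^2 + 1)/4)


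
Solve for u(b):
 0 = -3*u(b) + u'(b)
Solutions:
 u(b) = C1*exp(3*b)


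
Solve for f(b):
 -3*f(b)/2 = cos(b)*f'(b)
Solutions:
 f(b) = C1*(sin(b) - 1)^(3/4)/(sin(b) + 1)^(3/4)


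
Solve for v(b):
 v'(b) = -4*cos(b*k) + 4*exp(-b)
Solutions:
 v(b) = C1 - 4*exp(-b) - 4*sin(b*k)/k


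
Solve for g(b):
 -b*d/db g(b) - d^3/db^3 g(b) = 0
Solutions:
 g(b) = C1 + Integral(C2*airyai(-b) + C3*airybi(-b), b)


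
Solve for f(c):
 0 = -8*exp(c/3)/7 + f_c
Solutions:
 f(c) = C1 + 24*exp(c/3)/7


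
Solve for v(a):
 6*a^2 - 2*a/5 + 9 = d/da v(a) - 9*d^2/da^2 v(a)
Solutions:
 v(a) = C1 + C2*exp(a/9) + 2*a^3 + 269*a^2/5 + 4887*a/5


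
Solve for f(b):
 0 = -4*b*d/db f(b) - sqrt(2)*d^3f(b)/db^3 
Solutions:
 f(b) = C1 + Integral(C2*airyai(-sqrt(2)*b) + C3*airybi(-sqrt(2)*b), b)


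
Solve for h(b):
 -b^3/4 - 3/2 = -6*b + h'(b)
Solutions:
 h(b) = C1 - b^4/16 + 3*b^2 - 3*b/2


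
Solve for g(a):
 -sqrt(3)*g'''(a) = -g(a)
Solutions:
 g(a) = C3*exp(3^(5/6)*a/3) + (C1*sin(3^(1/3)*a/2) + C2*cos(3^(1/3)*a/2))*exp(-3^(5/6)*a/6)


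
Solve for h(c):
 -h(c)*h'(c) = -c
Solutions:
 h(c) = -sqrt(C1 + c^2)
 h(c) = sqrt(C1 + c^2)


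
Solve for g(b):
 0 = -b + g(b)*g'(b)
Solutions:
 g(b) = -sqrt(C1 + b^2)
 g(b) = sqrt(C1 + b^2)


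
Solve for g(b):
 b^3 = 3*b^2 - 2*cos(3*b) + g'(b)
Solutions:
 g(b) = C1 + b^4/4 - b^3 + 2*sin(3*b)/3


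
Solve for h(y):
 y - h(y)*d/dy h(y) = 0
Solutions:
 h(y) = -sqrt(C1 + y^2)
 h(y) = sqrt(C1 + y^2)


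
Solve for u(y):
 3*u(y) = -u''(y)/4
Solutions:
 u(y) = C1*sin(2*sqrt(3)*y) + C2*cos(2*sqrt(3)*y)


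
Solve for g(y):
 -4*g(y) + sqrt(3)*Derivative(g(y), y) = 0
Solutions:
 g(y) = C1*exp(4*sqrt(3)*y/3)


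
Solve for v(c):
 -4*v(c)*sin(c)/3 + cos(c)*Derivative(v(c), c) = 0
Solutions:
 v(c) = C1/cos(c)^(4/3)


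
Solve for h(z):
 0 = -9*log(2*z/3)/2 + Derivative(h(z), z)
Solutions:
 h(z) = C1 + 9*z*log(z)/2 - 9*z*log(3)/2 - 9*z/2 + 9*z*log(2)/2


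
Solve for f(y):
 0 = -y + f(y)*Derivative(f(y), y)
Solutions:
 f(y) = -sqrt(C1 + y^2)
 f(y) = sqrt(C1 + y^2)


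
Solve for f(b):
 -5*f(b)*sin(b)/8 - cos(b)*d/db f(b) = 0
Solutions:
 f(b) = C1*cos(b)^(5/8)


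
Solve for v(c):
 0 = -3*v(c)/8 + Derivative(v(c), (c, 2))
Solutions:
 v(c) = C1*exp(-sqrt(6)*c/4) + C2*exp(sqrt(6)*c/4)


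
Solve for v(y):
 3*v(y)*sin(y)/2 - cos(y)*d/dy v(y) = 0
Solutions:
 v(y) = C1/cos(y)^(3/2)


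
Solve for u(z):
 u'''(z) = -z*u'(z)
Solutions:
 u(z) = C1 + Integral(C2*airyai(-z) + C3*airybi(-z), z)


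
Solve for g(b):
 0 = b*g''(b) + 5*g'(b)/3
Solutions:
 g(b) = C1 + C2/b^(2/3)


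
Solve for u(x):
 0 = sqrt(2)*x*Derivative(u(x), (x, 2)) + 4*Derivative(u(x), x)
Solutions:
 u(x) = C1 + C2*x^(1 - 2*sqrt(2))


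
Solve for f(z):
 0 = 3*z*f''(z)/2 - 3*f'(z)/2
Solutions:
 f(z) = C1 + C2*z^2


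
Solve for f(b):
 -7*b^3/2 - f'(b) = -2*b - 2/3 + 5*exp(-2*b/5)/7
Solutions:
 f(b) = C1 - 7*b^4/8 + b^2 + 2*b/3 + 25*exp(-2*b/5)/14


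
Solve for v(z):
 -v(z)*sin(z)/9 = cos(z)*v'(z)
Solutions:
 v(z) = C1*cos(z)^(1/9)


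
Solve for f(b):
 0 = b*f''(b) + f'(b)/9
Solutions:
 f(b) = C1 + C2*b^(8/9)


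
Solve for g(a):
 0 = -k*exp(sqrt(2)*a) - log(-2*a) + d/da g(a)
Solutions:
 g(a) = C1 + a*log(-a) + a*(-1 + log(2)) + sqrt(2)*k*exp(sqrt(2)*a)/2


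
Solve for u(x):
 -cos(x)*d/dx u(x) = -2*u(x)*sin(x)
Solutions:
 u(x) = C1/cos(x)^2
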